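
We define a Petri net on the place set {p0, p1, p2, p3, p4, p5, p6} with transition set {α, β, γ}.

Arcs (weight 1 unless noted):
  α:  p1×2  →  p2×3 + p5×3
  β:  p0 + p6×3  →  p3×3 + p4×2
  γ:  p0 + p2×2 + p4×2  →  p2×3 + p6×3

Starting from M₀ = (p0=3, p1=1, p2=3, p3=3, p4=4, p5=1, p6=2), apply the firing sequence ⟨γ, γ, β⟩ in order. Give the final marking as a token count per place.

step 1: fire γ:  (p0=3, p1=1, p2=3, p3=3, p4=4, p5=1, p6=2) → (p0=2, p1=1, p2=4, p3=3, p4=2, p5=1, p6=5)
step 2: fire γ:  (p0=2, p1=1, p2=4, p3=3, p4=2, p5=1, p6=5) → (p0=1, p1=1, p2=5, p3=3, p4=0, p5=1, p6=8)
step 3: fire β:  (p0=1, p1=1, p2=5, p3=3, p4=0, p5=1, p6=8) → (p0=0, p1=1, p2=5, p3=6, p4=2, p5=1, p6=5)

(p0=0, p1=1, p2=5, p3=6, p4=2, p5=1, p6=5)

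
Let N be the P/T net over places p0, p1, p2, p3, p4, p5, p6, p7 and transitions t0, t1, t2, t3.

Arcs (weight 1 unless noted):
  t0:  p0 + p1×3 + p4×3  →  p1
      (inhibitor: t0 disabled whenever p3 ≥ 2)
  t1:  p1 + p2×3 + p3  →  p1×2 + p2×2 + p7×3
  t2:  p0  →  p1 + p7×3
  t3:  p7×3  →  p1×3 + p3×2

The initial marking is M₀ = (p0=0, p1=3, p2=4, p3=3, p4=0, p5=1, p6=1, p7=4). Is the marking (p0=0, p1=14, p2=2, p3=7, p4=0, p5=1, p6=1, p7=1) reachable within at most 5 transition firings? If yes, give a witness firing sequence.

step 1: fire t1:  (p0=0, p1=3, p2=4, p3=3, p4=0, p5=1, p6=1, p7=4) → (p0=0, p1=4, p2=3, p3=2, p4=0, p5=1, p6=1, p7=7)
step 2: fire t1:  (p0=0, p1=4, p2=3, p3=2, p4=0, p5=1, p6=1, p7=7) → (p0=0, p1=5, p2=2, p3=1, p4=0, p5=1, p6=1, p7=10)
step 3: fire t3:  (p0=0, p1=5, p2=2, p3=1, p4=0, p5=1, p6=1, p7=10) → (p0=0, p1=8, p2=2, p3=3, p4=0, p5=1, p6=1, p7=7)
step 4: fire t3:  (p0=0, p1=8, p2=2, p3=3, p4=0, p5=1, p6=1, p7=7) → (p0=0, p1=11, p2=2, p3=5, p4=0, p5=1, p6=1, p7=4)
step 5: fire t3:  (p0=0, p1=11, p2=2, p3=5, p4=0, p5=1, p6=1, p7=4) → (p0=0, p1=14, p2=2, p3=7, p4=0, p5=1, p6=1, p7=1)

YES — reachable via ⟨t1, t1, t3, t3, t3⟩ (5 firings)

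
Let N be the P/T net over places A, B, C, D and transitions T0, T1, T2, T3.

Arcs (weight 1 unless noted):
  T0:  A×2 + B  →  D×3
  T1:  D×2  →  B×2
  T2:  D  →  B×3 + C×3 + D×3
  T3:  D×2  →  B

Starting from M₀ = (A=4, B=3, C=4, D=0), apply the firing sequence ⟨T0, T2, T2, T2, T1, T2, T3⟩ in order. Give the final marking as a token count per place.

step 1: fire T0:  (A=4, B=3, C=4, D=0) → (A=2, B=2, C=4, D=3)
step 2: fire T2:  (A=2, B=2, C=4, D=3) → (A=2, B=5, C=7, D=5)
step 3: fire T2:  (A=2, B=5, C=7, D=5) → (A=2, B=8, C=10, D=7)
step 4: fire T2:  (A=2, B=8, C=10, D=7) → (A=2, B=11, C=13, D=9)
step 5: fire T1:  (A=2, B=11, C=13, D=9) → (A=2, B=13, C=13, D=7)
step 6: fire T2:  (A=2, B=13, C=13, D=7) → (A=2, B=16, C=16, D=9)
step 7: fire T3:  (A=2, B=16, C=16, D=9) → (A=2, B=17, C=16, D=7)

(A=2, B=17, C=16, D=7)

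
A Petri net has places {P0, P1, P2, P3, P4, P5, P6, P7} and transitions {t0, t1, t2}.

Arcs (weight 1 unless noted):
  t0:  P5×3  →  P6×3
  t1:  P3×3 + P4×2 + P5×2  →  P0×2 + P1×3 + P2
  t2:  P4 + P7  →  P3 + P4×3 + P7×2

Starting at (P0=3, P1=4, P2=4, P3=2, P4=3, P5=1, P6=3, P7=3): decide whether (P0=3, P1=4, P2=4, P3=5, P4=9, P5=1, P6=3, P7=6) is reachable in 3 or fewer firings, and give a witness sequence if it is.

step 1: fire t2:  (P0=3, P1=4, P2=4, P3=2, P4=3, P5=1, P6=3, P7=3) → (P0=3, P1=4, P2=4, P3=3, P4=5, P5=1, P6=3, P7=4)
step 2: fire t2:  (P0=3, P1=4, P2=4, P3=3, P4=5, P5=1, P6=3, P7=4) → (P0=3, P1=4, P2=4, P3=4, P4=7, P5=1, P6=3, P7=5)
step 3: fire t2:  (P0=3, P1=4, P2=4, P3=4, P4=7, P5=1, P6=3, P7=5) → (P0=3, P1=4, P2=4, P3=5, P4=9, P5=1, P6=3, P7=6)

YES — reachable via ⟨t2, t2, t2⟩ (3 firings)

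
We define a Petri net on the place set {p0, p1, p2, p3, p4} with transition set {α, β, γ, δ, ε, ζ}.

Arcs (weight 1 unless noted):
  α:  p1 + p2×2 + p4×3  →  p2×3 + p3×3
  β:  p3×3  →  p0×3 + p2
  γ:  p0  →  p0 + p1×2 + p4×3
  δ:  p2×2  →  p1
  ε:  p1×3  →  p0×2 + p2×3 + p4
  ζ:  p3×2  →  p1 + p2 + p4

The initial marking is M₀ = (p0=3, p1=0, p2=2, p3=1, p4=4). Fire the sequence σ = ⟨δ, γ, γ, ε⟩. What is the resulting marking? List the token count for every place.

step 1: fire δ:  (p0=3, p1=0, p2=2, p3=1, p4=4) → (p0=3, p1=1, p2=0, p3=1, p4=4)
step 2: fire γ:  (p0=3, p1=1, p2=0, p3=1, p4=4) → (p0=3, p1=3, p2=0, p3=1, p4=7)
step 3: fire γ:  (p0=3, p1=3, p2=0, p3=1, p4=7) → (p0=3, p1=5, p2=0, p3=1, p4=10)
step 4: fire ε:  (p0=3, p1=5, p2=0, p3=1, p4=10) → (p0=5, p1=2, p2=3, p3=1, p4=11)

(p0=5, p1=2, p2=3, p3=1, p4=11)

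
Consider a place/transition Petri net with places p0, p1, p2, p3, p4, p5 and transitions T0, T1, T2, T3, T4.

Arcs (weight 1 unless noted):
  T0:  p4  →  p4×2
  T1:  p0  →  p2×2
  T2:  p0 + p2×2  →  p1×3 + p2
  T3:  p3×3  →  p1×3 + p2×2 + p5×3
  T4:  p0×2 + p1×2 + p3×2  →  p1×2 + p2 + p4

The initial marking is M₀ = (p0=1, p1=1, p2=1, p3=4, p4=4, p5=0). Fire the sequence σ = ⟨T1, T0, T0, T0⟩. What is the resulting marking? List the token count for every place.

step 1: fire T1:  (p0=1, p1=1, p2=1, p3=4, p4=4, p5=0) → (p0=0, p1=1, p2=3, p3=4, p4=4, p5=0)
step 2: fire T0:  (p0=0, p1=1, p2=3, p3=4, p4=4, p5=0) → (p0=0, p1=1, p2=3, p3=4, p4=5, p5=0)
step 3: fire T0:  (p0=0, p1=1, p2=3, p3=4, p4=5, p5=0) → (p0=0, p1=1, p2=3, p3=4, p4=6, p5=0)
step 4: fire T0:  (p0=0, p1=1, p2=3, p3=4, p4=6, p5=0) → (p0=0, p1=1, p2=3, p3=4, p4=7, p5=0)

(p0=0, p1=1, p2=3, p3=4, p4=7, p5=0)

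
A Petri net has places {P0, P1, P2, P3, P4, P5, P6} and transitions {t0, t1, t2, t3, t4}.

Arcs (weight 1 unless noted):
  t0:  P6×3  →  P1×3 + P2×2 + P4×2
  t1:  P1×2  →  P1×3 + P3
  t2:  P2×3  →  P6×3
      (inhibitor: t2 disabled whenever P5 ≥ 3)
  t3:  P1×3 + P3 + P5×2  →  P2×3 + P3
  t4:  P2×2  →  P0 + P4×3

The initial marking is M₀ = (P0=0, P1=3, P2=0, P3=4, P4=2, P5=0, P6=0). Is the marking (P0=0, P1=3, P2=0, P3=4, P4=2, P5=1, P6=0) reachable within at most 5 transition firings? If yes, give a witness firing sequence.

depth 0: 1 marking
depth 1: 2 markings reached so far
depth 2: 3 markings reached so far
depth 3: 4 markings reached so far
depth 4: 5 markings reached so far
depth 5: 6 markings reached so far
target is not among the 6 markings reachable within 5 steps

NO — not reachable within 5 firings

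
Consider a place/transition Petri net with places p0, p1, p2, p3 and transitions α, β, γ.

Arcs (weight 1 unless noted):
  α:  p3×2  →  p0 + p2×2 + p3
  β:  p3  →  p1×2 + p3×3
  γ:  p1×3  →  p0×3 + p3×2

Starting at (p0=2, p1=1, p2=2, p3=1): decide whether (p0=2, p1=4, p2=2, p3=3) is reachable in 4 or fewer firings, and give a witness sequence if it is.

NO — not reachable within 4 firings

depth 0: 1 marking
depth 1: 2 markings reached so far
depth 2: 5 markings reached so far
depth 3: 10 markings reached so far
depth 4: 16 markings reached so far
target is not among the 16 markings reachable within 4 steps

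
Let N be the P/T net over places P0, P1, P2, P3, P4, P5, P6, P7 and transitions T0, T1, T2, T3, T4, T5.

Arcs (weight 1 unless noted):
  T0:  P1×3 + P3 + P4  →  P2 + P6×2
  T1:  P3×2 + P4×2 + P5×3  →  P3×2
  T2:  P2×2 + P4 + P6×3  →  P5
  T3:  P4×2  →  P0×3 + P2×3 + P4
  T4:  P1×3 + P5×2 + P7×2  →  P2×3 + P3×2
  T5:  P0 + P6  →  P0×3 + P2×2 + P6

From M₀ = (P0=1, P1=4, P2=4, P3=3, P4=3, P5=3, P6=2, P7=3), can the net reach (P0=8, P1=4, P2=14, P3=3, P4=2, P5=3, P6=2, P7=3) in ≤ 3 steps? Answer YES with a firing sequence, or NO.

NO — not reachable within 3 firings

depth 0: 1 marking
depth 1: 6 markings reached so far
depth 2: 17 markings reached so far
depth 3: 31 markings reached so far
target is not among the 31 markings reachable within 3 steps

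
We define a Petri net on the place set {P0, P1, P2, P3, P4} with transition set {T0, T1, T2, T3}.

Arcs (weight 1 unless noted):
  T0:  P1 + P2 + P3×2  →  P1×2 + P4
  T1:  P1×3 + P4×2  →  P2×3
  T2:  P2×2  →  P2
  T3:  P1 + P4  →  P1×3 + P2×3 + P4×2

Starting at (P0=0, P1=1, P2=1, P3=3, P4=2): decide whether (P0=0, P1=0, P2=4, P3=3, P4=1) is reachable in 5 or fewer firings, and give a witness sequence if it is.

step 1: fire T3:  (P0=0, P1=1, P2=1, P3=3, P4=2) → (P0=0, P1=3, P2=4, P3=3, P4=3)
step 2: fire T1:  (P0=0, P1=3, P2=4, P3=3, P4=3) → (P0=0, P1=0, P2=7, P3=3, P4=1)
step 3: fire T2:  (P0=0, P1=0, P2=7, P3=3, P4=1) → (P0=0, P1=0, P2=6, P3=3, P4=1)
step 4: fire T2:  (P0=0, P1=0, P2=6, P3=3, P4=1) → (P0=0, P1=0, P2=5, P3=3, P4=1)
step 5: fire T2:  (P0=0, P1=0, P2=5, P3=3, P4=1) → (P0=0, P1=0, P2=4, P3=3, P4=1)

YES — reachable via ⟨T3, T1, T2, T2, T2⟩ (5 firings)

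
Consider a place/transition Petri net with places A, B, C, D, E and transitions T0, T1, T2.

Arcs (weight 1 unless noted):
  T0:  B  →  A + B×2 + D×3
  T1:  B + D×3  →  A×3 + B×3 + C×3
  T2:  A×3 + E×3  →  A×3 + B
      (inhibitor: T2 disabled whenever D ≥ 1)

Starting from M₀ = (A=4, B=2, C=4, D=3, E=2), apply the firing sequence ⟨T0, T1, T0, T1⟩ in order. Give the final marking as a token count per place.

step 1: fire T0:  (A=4, B=2, C=4, D=3, E=2) → (A=5, B=3, C=4, D=6, E=2)
step 2: fire T1:  (A=5, B=3, C=4, D=6, E=2) → (A=8, B=5, C=7, D=3, E=2)
step 3: fire T0:  (A=8, B=5, C=7, D=3, E=2) → (A=9, B=6, C=7, D=6, E=2)
step 4: fire T1:  (A=9, B=6, C=7, D=6, E=2) → (A=12, B=8, C=10, D=3, E=2)

(A=12, B=8, C=10, D=3, E=2)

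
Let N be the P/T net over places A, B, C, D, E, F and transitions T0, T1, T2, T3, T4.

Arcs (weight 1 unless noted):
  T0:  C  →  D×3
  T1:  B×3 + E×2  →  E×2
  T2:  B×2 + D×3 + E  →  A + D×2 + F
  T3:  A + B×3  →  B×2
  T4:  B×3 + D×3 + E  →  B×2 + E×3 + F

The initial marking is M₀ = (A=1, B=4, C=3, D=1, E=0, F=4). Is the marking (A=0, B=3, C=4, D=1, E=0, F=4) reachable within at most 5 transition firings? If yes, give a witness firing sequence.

NO — not reachable within 5 firings

depth 0: 1 marking
depth 1: 3 markings reached so far
depth 2: 5 markings reached so far
depth 3: 7 markings reached so far
depth 4: 8 markings reached so far
depth 5: 8 markings reached so far
(frontier empty at depth 5; search complete)
target is not among the 8 markings reachable within 5 steps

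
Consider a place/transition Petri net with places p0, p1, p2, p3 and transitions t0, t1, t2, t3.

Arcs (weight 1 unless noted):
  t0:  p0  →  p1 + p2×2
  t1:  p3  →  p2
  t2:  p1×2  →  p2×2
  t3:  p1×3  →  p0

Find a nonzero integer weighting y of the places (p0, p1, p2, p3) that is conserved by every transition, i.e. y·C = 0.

Incidence matrix C (rows=places, cols=transitions):
       t0   t1   t2   t3
   p0  -1    0    0    1
   p1   1    0   -2   -3
   p2   2    1    2    0
   p3   0   -1    0    0

Candidate y = [3, 1, 1, 1]; check y·C column-wise:
  col t0: 3·-1 + 1·1 + 1·2 + 1·0 = 0
  col t1: 3·0 + 1·0 + 1·1 + 1·-1 = 0
  col t2: 3·0 + 1·-2 + 1·2 + 1·0 = 0
  col t3: 3·1 + 1·-3 + 1·0 + 1·0 = 0

y = (p0:3, p1:1, p2:1, p3:1)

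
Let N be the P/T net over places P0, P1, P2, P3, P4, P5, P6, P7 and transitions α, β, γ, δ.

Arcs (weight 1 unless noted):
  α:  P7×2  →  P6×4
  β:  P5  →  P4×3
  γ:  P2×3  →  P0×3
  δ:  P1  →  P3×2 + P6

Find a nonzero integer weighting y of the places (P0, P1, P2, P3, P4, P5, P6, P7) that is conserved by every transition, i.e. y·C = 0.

y = (P0:1, P1:0, P2:1, P3:0, P4:0, P5:0, P6:0, P7:0)

Incidence matrix C (rows=places, cols=transitions):
        α    β    γ    δ
   P0   0    0    3    0
   P1   0    0    0   -1
   P2   0    0   -3    0
   P3   0    0    0    2
   P4   0    3    0    0
   P5   0   -1    0    0
   P6   4    0    0    1
   P7  -2    0    0    0

Candidate y = [1, 0, 1, 0, 0, 0, 0, 0]; check y·C column-wise:
  col α: 1·0 + 1·0 + 0·4 + 0·-2 = 0
  col β: 1·0 + 1·0 + 0·3 + 0·-1 = 0
  col γ: 1·3 + 1·-3 = 0
  col δ: 1·0 + 0·-1 + 1·0 + 0·2 + 0·1 = 0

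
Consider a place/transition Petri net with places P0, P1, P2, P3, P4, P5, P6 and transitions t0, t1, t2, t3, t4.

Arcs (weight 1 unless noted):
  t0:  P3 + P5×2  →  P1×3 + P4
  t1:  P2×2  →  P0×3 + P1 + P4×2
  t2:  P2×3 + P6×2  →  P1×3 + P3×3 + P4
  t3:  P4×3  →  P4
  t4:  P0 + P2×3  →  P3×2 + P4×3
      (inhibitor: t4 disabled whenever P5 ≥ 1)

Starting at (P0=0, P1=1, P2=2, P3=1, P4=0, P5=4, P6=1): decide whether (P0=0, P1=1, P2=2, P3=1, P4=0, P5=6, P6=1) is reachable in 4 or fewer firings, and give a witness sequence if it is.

depth 0: 1 marking
depth 1: 3 markings reached so far
depth 2: 4 markings reached so far
depth 3: 5 markings reached so far
depth 4: 5 markings reached so far
(frontier empty at depth 4; search complete)
target is not among the 5 markings reachable within 4 steps

NO — not reachable within 4 firings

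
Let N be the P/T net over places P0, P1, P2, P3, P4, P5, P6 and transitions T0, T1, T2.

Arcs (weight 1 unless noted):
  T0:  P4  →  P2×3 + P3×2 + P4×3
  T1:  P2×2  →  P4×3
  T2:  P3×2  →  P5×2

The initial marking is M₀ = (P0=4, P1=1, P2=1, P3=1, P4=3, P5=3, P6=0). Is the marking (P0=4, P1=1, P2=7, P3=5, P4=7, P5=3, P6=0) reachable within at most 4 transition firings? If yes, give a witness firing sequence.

step 1: fire T0:  (P0=4, P1=1, P2=1, P3=1, P4=3, P5=3, P6=0) → (P0=4, P1=1, P2=4, P3=3, P4=5, P5=3, P6=0)
step 2: fire T0:  (P0=4, P1=1, P2=4, P3=3, P4=5, P5=3, P6=0) → (P0=4, P1=1, P2=7, P3=5, P4=7, P5=3, P6=0)

YES — reachable via ⟨T0, T0⟩ (2 firings)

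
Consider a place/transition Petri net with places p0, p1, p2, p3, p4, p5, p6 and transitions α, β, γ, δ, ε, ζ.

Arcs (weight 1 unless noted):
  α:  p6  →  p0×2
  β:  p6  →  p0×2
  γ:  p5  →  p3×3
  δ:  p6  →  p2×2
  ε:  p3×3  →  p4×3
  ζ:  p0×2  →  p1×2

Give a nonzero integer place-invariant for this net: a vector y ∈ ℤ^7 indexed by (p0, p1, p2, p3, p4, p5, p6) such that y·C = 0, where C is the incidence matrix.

y = (p0:0, p1:0, p2:0, p3:1, p4:1, p5:3, p6:0)

Incidence matrix C (rows=places, cols=transitions):
        α    β    γ    δ    ε    ζ
   p0   2    2    0    0    0   -2
   p1   0    0    0    0    0    2
   p2   0    0    0    2    0    0
   p3   0    0    3    0   -3    0
   p4   0    0    0    0    3    0
   p5   0    0   -1    0    0    0
   p6  -1   -1    0   -1    0    0

Candidate y = [0, 0, 0, 1, 1, 3, 0]; check y·C column-wise:
  col α: 0·2 + 1·0 + 1·0 + 3·0 + 0·-1 = 0
  col β: 0·2 + 1·0 + 1·0 + 3·0 + 0·-1 = 0
  col γ: 1·3 + 1·0 + 3·-1 = 0
  col δ: 0·2 + 1·0 + 1·0 + 3·0 + 0·-1 = 0
  col ε: 1·-3 + 1·3 + 3·0 = 0
  col ζ: 0·-2 + 0·2 + 1·0 + 1·0 + 3·0 = 0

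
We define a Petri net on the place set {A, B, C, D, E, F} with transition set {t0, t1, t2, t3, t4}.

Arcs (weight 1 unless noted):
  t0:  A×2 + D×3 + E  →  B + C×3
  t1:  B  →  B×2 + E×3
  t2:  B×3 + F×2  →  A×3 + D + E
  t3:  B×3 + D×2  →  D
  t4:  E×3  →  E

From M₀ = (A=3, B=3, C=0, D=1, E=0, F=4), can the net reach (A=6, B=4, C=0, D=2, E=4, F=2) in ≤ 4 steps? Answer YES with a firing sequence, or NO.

NO — not reachable within 4 firings

depth 0: 1 marking
depth 1: 3 markings reached so far
depth 2: 6 markings reached so far
depth 3: 10 markings reached so far
depth 4: 15 markings reached so far
target is not among the 15 markings reachable within 4 steps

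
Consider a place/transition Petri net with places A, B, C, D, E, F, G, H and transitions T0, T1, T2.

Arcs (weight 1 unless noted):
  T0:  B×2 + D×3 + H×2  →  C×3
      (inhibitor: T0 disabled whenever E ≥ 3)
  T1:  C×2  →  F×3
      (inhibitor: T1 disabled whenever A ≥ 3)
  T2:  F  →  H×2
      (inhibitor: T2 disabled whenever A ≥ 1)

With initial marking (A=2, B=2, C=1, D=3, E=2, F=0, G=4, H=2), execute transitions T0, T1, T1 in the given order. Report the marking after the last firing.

step 1: fire T0:  (A=2, B=2, C=1, D=3, E=2, F=0, G=4, H=2) → (A=2, B=0, C=4, D=0, E=2, F=0, G=4, H=0)
step 2: fire T1:  (A=2, B=0, C=4, D=0, E=2, F=0, G=4, H=0) → (A=2, B=0, C=2, D=0, E=2, F=3, G=4, H=0)
step 3: fire T1:  (A=2, B=0, C=2, D=0, E=2, F=3, G=4, H=0) → (A=2, B=0, C=0, D=0, E=2, F=6, G=4, H=0)

(A=2, B=0, C=0, D=0, E=2, F=6, G=4, H=0)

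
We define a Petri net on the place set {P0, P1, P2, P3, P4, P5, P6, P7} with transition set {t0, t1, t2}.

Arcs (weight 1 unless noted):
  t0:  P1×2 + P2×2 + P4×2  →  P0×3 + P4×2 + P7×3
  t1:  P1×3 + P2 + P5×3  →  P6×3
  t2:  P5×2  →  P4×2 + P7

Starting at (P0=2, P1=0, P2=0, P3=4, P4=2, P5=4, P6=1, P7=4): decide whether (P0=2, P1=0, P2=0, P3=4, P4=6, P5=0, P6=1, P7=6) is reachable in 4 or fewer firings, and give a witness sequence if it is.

step 1: fire t2:  (P0=2, P1=0, P2=0, P3=4, P4=2, P5=4, P6=1, P7=4) → (P0=2, P1=0, P2=0, P3=4, P4=4, P5=2, P6=1, P7=5)
step 2: fire t2:  (P0=2, P1=0, P2=0, P3=4, P4=4, P5=2, P6=1, P7=5) → (P0=2, P1=0, P2=0, P3=4, P4=6, P5=0, P6=1, P7=6)

YES — reachable via ⟨t2, t2⟩ (2 firings)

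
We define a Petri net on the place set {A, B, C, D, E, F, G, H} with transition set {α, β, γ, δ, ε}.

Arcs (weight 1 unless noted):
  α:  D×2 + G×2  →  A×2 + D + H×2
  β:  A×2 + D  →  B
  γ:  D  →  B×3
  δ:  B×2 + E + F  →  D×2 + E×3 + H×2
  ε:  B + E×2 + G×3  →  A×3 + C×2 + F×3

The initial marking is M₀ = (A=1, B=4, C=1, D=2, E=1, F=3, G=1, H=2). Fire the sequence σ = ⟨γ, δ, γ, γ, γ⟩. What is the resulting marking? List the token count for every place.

step 1: fire γ:  (A=1, B=4, C=1, D=2, E=1, F=3, G=1, H=2) → (A=1, B=7, C=1, D=1, E=1, F=3, G=1, H=2)
step 2: fire δ:  (A=1, B=7, C=1, D=1, E=1, F=3, G=1, H=2) → (A=1, B=5, C=1, D=3, E=3, F=2, G=1, H=4)
step 3: fire γ:  (A=1, B=5, C=1, D=3, E=3, F=2, G=1, H=4) → (A=1, B=8, C=1, D=2, E=3, F=2, G=1, H=4)
step 4: fire γ:  (A=1, B=8, C=1, D=2, E=3, F=2, G=1, H=4) → (A=1, B=11, C=1, D=1, E=3, F=2, G=1, H=4)
step 5: fire γ:  (A=1, B=11, C=1, D=1, E=3, F=2, G=1, H=4) → (A=1, B=14, C=1, D=0, E=3, F=2, G=1, H=4)

(A=1, B=14, C=1, D=0, E=3, F=2, G=1, H=4)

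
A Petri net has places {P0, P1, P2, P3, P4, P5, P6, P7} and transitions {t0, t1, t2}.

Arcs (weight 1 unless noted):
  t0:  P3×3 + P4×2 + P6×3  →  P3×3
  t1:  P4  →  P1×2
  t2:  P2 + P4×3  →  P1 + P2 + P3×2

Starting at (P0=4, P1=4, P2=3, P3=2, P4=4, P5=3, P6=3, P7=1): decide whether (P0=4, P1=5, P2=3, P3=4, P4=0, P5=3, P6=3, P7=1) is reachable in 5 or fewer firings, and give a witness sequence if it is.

NO — not reachable within 5 firings

depth 0: 1 marking
depth 1: 3 markings reached so far
depth 2: 5 markings reached so far
depth 3: 6 markings reached so far
depth 4: 7 markings reached so far
depth 5: 7 markings reached so far
(frontier empty at depth 5; search complete)
target is not among the 7 markings reachable within 5 steps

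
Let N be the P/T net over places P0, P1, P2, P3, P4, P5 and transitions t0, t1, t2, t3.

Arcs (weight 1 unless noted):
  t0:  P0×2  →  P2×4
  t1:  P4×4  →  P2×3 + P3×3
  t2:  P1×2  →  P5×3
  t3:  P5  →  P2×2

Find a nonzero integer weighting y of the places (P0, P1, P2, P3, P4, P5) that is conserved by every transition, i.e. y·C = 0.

y = (P0:0, P1:0, P2:0, P3:4, P4:3, P5:0)

Incidence matrix C (rows=places, cols=transitions):
       t0   t1   t2   t3
   P0  -2    0    0    0
   P1   0    0   -2    0
   P2   4    3    0    2
   P3   0    3    0    0
   P4   0   -4    0    0
   P5   0    0    3   -1

Candidate y = [0, 0, 0, 4, 3, 0]; check y·C column-wise:
  col t0: 0·-2 + 0·4 + 4·0 + 3·0 = 0
  col t1: 0·3 + 4·3 + 3·-4 = 0
  col t2: 0·-2 + 4·0 + 3·0 + 0·3 = 0
  col t3: 0·2 + 4·0 + 3·0 + 0·-1 = 0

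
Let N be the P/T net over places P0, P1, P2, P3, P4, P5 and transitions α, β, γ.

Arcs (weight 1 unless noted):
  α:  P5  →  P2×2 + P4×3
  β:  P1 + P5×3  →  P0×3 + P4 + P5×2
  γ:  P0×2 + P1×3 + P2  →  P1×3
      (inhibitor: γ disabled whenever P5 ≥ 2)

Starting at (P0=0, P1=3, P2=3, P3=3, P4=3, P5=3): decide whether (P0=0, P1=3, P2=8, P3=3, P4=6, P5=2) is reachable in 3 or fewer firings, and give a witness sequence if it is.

depth 0: 1 marking
depth 1: 3 markings reached so far
depth 2: 5 markings reached so far
depth 3: 7 markings reached so far
target is not among the 7 markings reachable within 3 steps

NO — not reachable within 3 firings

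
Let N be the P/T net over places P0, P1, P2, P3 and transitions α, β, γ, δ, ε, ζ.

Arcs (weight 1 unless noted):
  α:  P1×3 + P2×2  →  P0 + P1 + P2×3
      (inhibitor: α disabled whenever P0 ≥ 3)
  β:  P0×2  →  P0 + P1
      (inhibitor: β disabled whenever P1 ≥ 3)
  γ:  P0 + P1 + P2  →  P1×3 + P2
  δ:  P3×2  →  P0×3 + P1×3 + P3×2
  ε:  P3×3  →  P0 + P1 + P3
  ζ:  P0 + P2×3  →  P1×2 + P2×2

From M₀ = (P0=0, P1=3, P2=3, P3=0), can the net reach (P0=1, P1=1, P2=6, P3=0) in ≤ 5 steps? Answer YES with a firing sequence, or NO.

YES — reachable via ⟨α, γ, α, γ, α⟩ (5 firings)

step 1: fire α:  (P0=0, P1=3, P2=3, P3=0) → (P0=1, P1=1, P2=4, P3=0)
step 2: fire γ:  (P0=1, P1=1, P2=4, P3=0) → (P0=0, P1=3, P2=4, P3=0)
step 3: fire α:  (P0=0, P1=3, P2=4, P3=0) → (P0=1, P1=1, P2=5, P3=0)
step 4: fire γ:  (P0=1, P1=1, P2=5, P3=0) → (P0=0, P1=3, P2=5, P3=0)
step 5: fire α:  (P0=0, P1=3, P2=5, P3=0) → (P0=1, P1=1, P2=6, P3=0)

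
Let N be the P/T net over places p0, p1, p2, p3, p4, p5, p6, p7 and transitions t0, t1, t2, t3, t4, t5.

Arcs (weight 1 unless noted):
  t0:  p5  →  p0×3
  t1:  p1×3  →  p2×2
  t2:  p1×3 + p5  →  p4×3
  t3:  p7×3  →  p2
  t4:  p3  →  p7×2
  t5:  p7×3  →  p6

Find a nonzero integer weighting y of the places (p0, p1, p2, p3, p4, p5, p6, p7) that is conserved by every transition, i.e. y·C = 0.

y = (p0:1, p1:0, p2:0, p3:0, p4:1, p5:3, p6:0, p7:0)

Incidence matrix C (rows=places, cols=transitions):
       t0   t1   t2   t3   t4   t5
   p0   3    0    0    0    0    0
   p1   0   -3   -3    0    0    0
   p2   0    2    0    1    0    0
   p3   0    0    0    0   -1    0
   p4   0    0    3    0    0    0
   p5  -1    0   -1    0    0    0
   p6   0    0    0    0    0    1
   p7   0    0    0   -3    2   -3

Candidate y = [1, 0, 0, 0, 1, 3, 0, 0]; check y·C column-wise:
  col t0: 1·3 + 1·0 + 3·-1 = 0
  col t1: 1·0 + 0·-3 + 0·2 + 1·0 + 3·0 = 0
  col t2: 1·0 + 0·-3 + 1·3 + 3·-1 = 0
  col t3: 1·0 + 0·1 + 1·0 + 3·0 + 0·-3 = 0
  col t4: 1·0 + 0·-1 + 1·0 + 3·0 + 0·2 = 0
  col t5: 1·0 + 1·0 + 3·0 + 0·1 + 0·-3 = 0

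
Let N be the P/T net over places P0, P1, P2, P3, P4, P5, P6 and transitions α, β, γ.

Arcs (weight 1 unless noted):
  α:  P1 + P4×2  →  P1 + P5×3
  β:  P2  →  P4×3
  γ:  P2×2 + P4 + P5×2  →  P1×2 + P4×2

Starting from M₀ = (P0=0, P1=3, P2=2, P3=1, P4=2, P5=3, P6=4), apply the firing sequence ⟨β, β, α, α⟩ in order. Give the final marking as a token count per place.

step 1: fire β:  (P0=0, P1=3, P2=2, P3=1, P4=2, P5=3, P6=4) → (P0=0, P1=3, P2=1, P3=1, P4=5, P5=3, P6=4)
step 2: fire β:  (P0=0, P1=3, P2=1, P3=1, P4=5, P5=3, P6=4) → (P0=0, P1=3, P2=0, P3=1, P4=8, P5=3, P6=4)
step 3: fire α:  (P0=0, P1=3, P2=0, P3=1, P4=8, P5=3, P6=4) → (P0=0, P1=3, P2=0, P3=1, P4=6, P5=6, P6=4)
step 4: fire α:  (P0=0, P1=3, P2=0, P3=1, P4=6, P5=6, P6=4) → (P0=0, P1=3, P2=0, P3=1, P4=4, P5=9, P6=4)

(P0=0, P1=3, P2=0, P3=1, P4=4, P5=9, P6=4)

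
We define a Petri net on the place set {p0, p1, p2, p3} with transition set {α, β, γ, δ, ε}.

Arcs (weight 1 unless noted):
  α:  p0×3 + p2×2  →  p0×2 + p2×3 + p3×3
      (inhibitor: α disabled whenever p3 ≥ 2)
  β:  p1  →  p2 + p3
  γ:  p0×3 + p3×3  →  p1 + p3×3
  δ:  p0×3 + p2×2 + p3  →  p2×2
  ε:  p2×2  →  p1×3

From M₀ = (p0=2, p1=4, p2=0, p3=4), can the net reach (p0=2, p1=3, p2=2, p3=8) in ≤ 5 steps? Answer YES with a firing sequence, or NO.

YES — reachable via ⟨β, β, β, β, ε⟩ (5 firings)

step 1: fire β:  (p0=2, p1=4, p2=0, p3=4) → (p0=2, p1=3, p2=1, p3=5)
step 2: fire β:  (p0=2, p1=3, p2=1, p3=5) → (p0=2, p1=2, p2=2, p3=6)
step 3: fire β:  (p0=2, p1=2, p2=2, p3=6) → (p0=2, p1=1, p2=3, p3=7)
step 4: fire β:  (p0=2, p1=1, p2=3, p3=7) → (p0=2, p1=0, p2=4, p3=8)
step 5: fire ε:  (p0=2, p1=0, p2=4, p3=8) → (p0=2, p1=3, p2=2, p3=8)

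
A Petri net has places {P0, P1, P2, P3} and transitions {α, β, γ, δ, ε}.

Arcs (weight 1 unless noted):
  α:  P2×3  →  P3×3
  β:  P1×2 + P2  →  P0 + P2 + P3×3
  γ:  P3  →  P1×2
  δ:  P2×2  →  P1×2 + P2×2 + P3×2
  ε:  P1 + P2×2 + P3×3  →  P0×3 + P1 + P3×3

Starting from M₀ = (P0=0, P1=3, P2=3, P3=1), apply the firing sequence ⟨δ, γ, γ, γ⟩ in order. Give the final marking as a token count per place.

step 1: fire δ:  (P0=0, P1=3, P2=3, P3=1) → (P0=0, P1=5, P2=3, P3=3)
step 2: fire γ:  (P0=0, P1=5, P2=3, P3=3) → (P0=0, P1=7, P2=3, P3=2)
step 3: fire γ:  (P0=0, P1=7, P2=3, P3=2) → (P0=0, P1=9, P2=3, P3=1)
step 4: fire γ:  (P0=0, P1=9, P2=3, P3=1) → (P0=0, P1=11, P2=3, P3=0)

(P0=0, P1=11, P2=3, P3=0)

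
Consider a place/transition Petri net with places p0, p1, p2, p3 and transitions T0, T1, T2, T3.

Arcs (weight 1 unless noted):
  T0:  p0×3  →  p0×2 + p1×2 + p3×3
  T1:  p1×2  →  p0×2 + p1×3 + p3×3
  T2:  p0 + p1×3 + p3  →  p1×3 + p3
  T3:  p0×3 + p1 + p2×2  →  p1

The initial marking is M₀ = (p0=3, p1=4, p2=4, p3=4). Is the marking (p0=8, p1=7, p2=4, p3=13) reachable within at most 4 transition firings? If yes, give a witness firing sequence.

YES — reachable via ⟨T1, T1, T1, T2⟩ (4 firings)

step 1: fire T1:  (p0=3, p1=4, p2=4, p3=4) → (p0=5, p1=5, p2=4, p3=7)
step 2: fire T1:  (p0=5, p1=5, p2=4, p3=7) → (p0=7, p1=6, p2=4, p3=10)
step 3: fire T1:  (p0=7, p1=6, p2=4, p3=10) → (p0=9, p1=7, p2=4, p3=13)
step 4: fire T2:  (p0=9, p1=7, p2=4, p3=13) → (p0=8, p1=7, p2=4, p3=13)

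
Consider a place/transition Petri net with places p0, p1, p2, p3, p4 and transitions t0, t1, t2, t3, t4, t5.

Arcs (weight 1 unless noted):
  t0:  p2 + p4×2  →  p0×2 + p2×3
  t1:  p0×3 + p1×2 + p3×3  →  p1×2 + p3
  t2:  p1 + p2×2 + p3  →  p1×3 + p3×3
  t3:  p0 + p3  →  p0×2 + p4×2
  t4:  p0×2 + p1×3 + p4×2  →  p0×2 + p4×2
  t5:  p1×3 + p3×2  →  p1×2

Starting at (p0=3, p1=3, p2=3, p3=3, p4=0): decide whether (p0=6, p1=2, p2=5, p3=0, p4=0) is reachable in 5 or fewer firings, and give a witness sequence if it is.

YES — reachable via ⟨t3, t0, t5⟩ (3 firings)

step 1: fire t3:  (p0=3, p1=3, p2=3, p3=3, p4=0) → (p0=4, p1=3, p2=3, p3=2, p4=2)
step 2: fire t0:  (p0=4, p1=3, p2=3, p3=2, p4=2) → (p0=6, p1=3, p2=5, p3=2, p4=0)
step 3: fire t5:  (p0=6, p1=3, p2=5, p3=2, p4=0) → (p0=6, p1=2, p2=5, p3=0, p4=0)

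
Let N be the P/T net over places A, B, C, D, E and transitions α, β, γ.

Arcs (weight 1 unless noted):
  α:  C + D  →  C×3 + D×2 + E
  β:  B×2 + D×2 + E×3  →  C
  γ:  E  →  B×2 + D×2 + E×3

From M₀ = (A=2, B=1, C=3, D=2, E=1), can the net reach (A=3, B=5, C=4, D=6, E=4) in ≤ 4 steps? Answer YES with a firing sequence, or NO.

depth 0: 1 marking
depth 1: 3 markings reached so far
depth 2: 7 markings reached so far
depth 3: 13 markings reached so far
depth 4: 21 markings reached so far
target is not among the 21 markings reachable within 4 steps

NO — not reachable within 4 firings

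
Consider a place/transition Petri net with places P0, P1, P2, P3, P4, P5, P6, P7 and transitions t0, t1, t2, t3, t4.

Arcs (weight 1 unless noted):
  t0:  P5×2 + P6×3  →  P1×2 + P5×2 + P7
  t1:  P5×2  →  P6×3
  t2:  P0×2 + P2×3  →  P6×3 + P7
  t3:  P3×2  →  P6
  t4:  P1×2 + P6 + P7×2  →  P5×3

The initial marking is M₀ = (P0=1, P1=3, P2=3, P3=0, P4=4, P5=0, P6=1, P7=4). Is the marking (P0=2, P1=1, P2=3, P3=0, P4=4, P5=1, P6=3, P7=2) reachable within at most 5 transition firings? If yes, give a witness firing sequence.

depth 0: 1 marking
depth 1: 2 markings reached so far
depth 2: 3 markings reached so far
depth 3: 3 markings reached so far
(frontier empty at depth 3; search complete)
target is not among the 3 markings reachable within 5 steps

NO — not reachable within 5 firings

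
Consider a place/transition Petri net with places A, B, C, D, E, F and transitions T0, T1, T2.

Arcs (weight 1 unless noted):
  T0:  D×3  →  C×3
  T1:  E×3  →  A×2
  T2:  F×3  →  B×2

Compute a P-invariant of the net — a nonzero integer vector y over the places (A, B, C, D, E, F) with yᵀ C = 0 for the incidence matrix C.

Incidence matrix C (rows=places, cols=transitions):
       T0   T1   T2
    A   0    2    0
    B   0    0    2
    C   3    0    0
    D  -3    0    0
    E   0   -3    0
    F   0    0   -3

Candidate y = [0, 0, 1, 1, 0, 0]; check y·C column-wise:
  col T0: 1·3 + 1·-3 = 0
  col T1: 0·2 + 1·0 + 1·0 + 0·-3 = 0
  col T2: 0·2 + 1·0 + 1·0 + 0·-3 = 0

y = (A:0, B:0, C:1, D:1, E:0, F:0)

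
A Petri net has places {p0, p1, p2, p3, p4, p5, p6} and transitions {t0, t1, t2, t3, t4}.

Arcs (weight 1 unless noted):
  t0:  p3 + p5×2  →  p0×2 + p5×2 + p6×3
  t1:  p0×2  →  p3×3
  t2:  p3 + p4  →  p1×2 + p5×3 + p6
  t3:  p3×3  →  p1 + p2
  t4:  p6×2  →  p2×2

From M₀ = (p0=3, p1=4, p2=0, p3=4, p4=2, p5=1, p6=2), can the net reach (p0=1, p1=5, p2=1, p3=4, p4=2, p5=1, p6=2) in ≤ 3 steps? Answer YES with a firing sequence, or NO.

step 1: fire t1:  (p0=3, p1=4, p2=0, p3=4, p4=2, p5=1, p6=2) → (p0=1, p1=4, p2=0, p3=7, p4=2, p5=1, p6=2)
step 2: fire t3:  (p0=1, p1=4, p2=0, p3=7, p4=2, p5=1, p6=2) → (p0=1, p1=5, p2=1, p3=4, p4=2, p5=1, p6=2)

YES — reachable via ⟨t1, t3⟩ (2 firings)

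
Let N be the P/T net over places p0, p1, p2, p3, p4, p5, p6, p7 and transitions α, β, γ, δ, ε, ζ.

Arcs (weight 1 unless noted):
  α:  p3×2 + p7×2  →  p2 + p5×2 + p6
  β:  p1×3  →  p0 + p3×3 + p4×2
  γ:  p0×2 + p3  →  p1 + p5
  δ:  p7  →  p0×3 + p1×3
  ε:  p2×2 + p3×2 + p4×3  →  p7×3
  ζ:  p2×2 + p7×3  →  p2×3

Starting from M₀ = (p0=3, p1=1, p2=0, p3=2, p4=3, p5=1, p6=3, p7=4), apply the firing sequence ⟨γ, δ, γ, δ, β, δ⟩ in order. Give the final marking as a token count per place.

step 1: fire γ:  (p0=3, p1=1, p2=0, p3=2, p4=3, p5=1, p6=3, p7=4) → (p0=1, p1=2, p2=0, p3=1, p4=3, p5=2, p6=3, p7=4)
step 2: fire δ:  (p0=1, p1=2, p2=0, p3=1, p4=3, p5=2, p6=3, p7=4) → (p0=4, p1=5, p2=0, p3=1, p4=3, p5=2, p6=3, p7=3)
step 3: fire γ:  (p0=4, p1=5, p2=0, p3=1, p4=3, p5=2, p6=3, p7=3) → (p0=2, p1=6, p2=0, p3=0, p4=3, p5=3, p6=3, p7=3)
step 4: fire δ:  (p0=2, p1=6, p2=0, p3=0, p4=3, p5=3, p6=3, p7=3) → (p0=5, p1=9, p2=0, p3=0, p4=3, p5=3, p6=3, p7=2)
step 5: fire β:  (p0=5, p1=9, p2=0, p3=0, p4=3, p5=3, p6=3, p7=2) → (p0=6, p1=6, p2=0, p3=3, p4=5, p5=3, p6=3, p7=2)
step 6: fire δ:  (p0=6, p1=6, p2=0, p3=3, p4=5, p5=3, p6=3, p7=2) → (p0=9, p1=9, p2=0, p3=3, p4=5, p5=3, p6=3, p7=1)

(p0=9, p1=9, p2=0, p3=3, p4=5, p5=3, p6=3, p7=1)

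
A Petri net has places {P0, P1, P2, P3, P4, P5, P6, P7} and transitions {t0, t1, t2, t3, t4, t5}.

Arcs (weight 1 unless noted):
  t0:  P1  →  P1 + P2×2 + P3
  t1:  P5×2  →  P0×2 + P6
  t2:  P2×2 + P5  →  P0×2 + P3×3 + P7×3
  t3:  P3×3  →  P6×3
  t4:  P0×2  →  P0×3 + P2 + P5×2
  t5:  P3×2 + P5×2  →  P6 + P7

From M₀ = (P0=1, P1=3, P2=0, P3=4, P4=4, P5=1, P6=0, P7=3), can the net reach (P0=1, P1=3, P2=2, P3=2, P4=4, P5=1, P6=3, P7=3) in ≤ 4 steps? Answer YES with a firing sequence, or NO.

YES — reachable via ⟨t0, t3⟩ (2 firings)

step 1: fire t0:  (P0=1, P1=3, P2=0, P3=4, P4=4, P5=1, P6=0, P7=3) → (P0=1, P1=3, P2=2, P3=5, P4=4, P5=1, P6=0, P7=3)
step 2: fire t3:  (P0=1, P1=3, P2=2, P3=5, P4=4, P5=1, P6=0, P7=3) → (P0=1, P1=3, P2=2, P3=2, P4=4, P5=1, P6=3, P7=3)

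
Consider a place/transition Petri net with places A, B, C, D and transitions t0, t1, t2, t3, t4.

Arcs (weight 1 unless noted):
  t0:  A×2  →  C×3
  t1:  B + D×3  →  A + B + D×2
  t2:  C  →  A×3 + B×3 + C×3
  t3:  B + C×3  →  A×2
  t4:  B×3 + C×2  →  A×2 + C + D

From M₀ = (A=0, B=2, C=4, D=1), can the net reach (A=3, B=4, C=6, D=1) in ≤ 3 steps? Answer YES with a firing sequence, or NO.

step 1: fire t2:  (A=0, B=2, C=4, D=1) → (A=3, B=5, C=6, D=1)
step 2: fire t0:  (A=3, B=5, C=6, D=1) → (A=1, B=5, C=9, D=1)
step 3: fire t3:  (A=1, B=5, C=9, D=1) → (A=3, B=4, C=6, D=1)

YES — reachable via ⟨t2, t0, t3⟩ (3 firings)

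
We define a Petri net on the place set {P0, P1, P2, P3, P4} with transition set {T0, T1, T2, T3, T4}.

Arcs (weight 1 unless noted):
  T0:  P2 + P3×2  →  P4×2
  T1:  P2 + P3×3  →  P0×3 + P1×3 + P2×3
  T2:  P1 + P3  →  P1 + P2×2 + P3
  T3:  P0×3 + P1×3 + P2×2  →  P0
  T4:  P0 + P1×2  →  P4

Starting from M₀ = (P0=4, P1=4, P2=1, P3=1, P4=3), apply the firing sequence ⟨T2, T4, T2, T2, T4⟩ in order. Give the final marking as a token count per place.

step 1: fire T2:  (P0=4, P1=4, P2=1, P3=1, P4=3) → (P0=4, P1=4, P2=3, P3=1, P4=3)
step 2: fire T4:  (P0=4, P1=4, P2=3, P3=1, P4=3) → (P0=3, P1=2, P2=3, P3=1, P4=4)
step 3: fire T2:  (P0=3, P1=2, P2=3, P3=1, P4=4) → (P0=3, P1=2, P2=5, P3=1, P4=4)
step 4: fire T2:  (P0=3, P1=2, P2=5, P3=1, P4=4) → (P0=3, P1=2, P2=7, P3=1, P4=4)
step 5: fire T4:  (P0=3, P1=2, P2=7, P3=1, P4=4) → (P0=2, P1=0, P2=7, P3=1, P4=5)

(P0=2, P1=0, P2=7, P3=1, P4=5)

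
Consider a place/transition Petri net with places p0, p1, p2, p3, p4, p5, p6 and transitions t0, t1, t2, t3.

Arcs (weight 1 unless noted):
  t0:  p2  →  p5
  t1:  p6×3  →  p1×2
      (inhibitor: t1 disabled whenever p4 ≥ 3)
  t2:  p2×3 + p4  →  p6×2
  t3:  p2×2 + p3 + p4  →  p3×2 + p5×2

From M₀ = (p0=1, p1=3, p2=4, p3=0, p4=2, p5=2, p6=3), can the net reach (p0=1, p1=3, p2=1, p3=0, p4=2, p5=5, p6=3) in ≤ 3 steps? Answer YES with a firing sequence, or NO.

YES — reachable via ⟨t0, t0, t0⟩ (3 firings)

step 1: fire t0:  (p0=1, p1=3, p2=4, p3=0, p4=2, p5=2, p6=3) → (p0=1, p1=3, p2=3, p3=0, p4=2, p5=3, p6=3)
step 2: fire t0:  (p0=1, p1=3, p2=3, p3=0, p4=2, p5=3, p6=3) → (p0=1, p1=3, p2=2, p3=0, p4=2, p5=4, p6=3)
step 3: fire t0:  (p0=1, p1=3, p2=2, p3=0, p4=2, p5=4, p6=3) → (p0=1, p1=3, p2=1, p3=0, p4=2, p5=5, p6=3)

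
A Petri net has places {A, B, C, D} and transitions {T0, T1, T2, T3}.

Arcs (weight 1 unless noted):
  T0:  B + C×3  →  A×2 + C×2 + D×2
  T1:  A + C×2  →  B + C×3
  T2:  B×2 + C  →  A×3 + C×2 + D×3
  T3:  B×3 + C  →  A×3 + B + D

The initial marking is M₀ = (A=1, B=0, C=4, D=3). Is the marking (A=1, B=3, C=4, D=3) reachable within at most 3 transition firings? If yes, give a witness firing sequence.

NO — not reachable within 3 firings

depth 0: 1 marking
depth 1: 2 markings reached so far
depth 2: 3 markings reached so far
depth 3: 4 markings reached so far
target is not among the 4 markings reachable within 3 steps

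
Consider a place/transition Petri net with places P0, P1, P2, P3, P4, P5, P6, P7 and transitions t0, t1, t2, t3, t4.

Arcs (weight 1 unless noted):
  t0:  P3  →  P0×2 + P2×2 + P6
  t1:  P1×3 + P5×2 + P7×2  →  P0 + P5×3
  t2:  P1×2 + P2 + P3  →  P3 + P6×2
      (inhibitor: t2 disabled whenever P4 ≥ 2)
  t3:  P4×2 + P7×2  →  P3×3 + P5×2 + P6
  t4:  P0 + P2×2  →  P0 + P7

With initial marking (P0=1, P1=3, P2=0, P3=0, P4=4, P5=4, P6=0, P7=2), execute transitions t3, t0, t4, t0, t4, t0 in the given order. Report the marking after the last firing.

(P0=7, P1=3, P2=2, P3=0, P4=2, P5=6, P6=4, P7=2)

step 1: fire t3:  (P0=1, P1=3, P2=0, P3=0, P4=4, P5=4, P6=0, P7=2) → (P0=1, P1=3, P2=0, P3=3, P4=2, P5=6, P6=1, P7=0)
step 2: fire t0:  (P0=1, P1=3, P2=0, P3=3, P4=2, P5=6, P6=1, P7=0) → (P0=3, P1=3, P2=2, P3=2, P4=2, P5=6, P6=2, P7=0)
step 3: fire t4:  (P0=3, P1=3, P2=2, P3=2, P4=2, P5=6, P6=2, P7=0) → (P0=3, P1=3, P2=0, P3=2, P4=2, P5=6, P6=2, P7=1)
step 4: fire t0:  (P0=3, P1=3, P2=0, P3=2, P4=2, P5=6, P6=2, P7=1) → (P0=5, P1=3, P2=2, P3=1, P4=2, P5=6, P6=3, P7=1)
step 5: fire t4:  (P0=5, P1=3, P2=2, P3=1, P4=2, P5=6, P6=3, P7=1) → (P0=5, P1=3, P2=0, P3=1, P4=2, P5=6, P6=3, P7=2)
step 6: fire t0:  (P0=5, P1=3, P2=0, P3=1, P4=2, P5=6, P6=3, P7=2) → (P0=7, P1=3, P2=2, P3=0, P4=2, P5=6, P6=4, P7=2)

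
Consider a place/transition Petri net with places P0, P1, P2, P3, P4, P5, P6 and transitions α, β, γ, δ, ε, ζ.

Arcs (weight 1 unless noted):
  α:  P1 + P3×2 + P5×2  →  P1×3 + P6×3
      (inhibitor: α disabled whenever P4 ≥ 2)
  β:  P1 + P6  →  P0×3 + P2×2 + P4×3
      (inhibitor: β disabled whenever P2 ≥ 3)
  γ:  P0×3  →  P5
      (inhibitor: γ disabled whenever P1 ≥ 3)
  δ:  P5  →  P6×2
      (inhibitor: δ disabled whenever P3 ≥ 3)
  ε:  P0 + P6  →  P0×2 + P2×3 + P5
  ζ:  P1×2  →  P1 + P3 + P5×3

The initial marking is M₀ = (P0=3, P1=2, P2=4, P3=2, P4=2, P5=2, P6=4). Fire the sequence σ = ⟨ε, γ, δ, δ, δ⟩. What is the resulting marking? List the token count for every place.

(P0=1, P1=2, P2=7, P3=2, P4=2, P5=1, P6=9)

step 1: fire ε:  (P0=3, P1=2, P2=4, P3=2, P4=2, P5=2, P6=4) → (P0=4, P1=2, P2=7, P3=2, P4=2, P5=3, P6=3)
step 2: fire γ:  (P0=4, P1=2, P2=7, P3=2, P4=2, P5=3, P6=3) → (P0=1, P1=2, P2=7, P3=2, P4=2, P5=4, P6=3)
step 3: fire δ:  (P0=1, P1=2, P2=7, P3=2, P4=2, P5=4, P6=3) → (P0=1, P1=2, P2=7, P3=2, P4=2, P5=3, P6=5)
step 4: fire δ:  (P0=1, P1=2, P2=7, P3=2, P4=2, P5=3, P6=5) → (P0=1, P1=2, P2=7, P3=2, P4=2, P5=2, P6=7)
step 5: fire δ:  (P0=1, P1=2, P2=7, P3=2, P4=2, P5=2, P6=7) → (P0=1, P1=2, P2=7, P3=2, P4=2, P5=1, P6=9)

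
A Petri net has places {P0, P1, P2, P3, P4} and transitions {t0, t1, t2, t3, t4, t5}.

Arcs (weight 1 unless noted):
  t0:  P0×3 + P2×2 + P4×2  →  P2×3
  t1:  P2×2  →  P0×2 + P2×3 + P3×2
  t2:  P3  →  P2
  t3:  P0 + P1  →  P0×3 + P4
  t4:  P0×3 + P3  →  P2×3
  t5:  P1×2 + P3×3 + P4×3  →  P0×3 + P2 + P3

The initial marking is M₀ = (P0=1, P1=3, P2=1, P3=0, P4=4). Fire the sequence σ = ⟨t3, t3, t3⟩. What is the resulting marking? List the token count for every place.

(P0=7, P1=0, P2=1, P3=0, P4=7)

step 1: fire t3:  (P0=1, P1=3, P2=1, P3=0, P4=4) → (P0=3, P1=2, P2=1, P3=0, P4=5)
step 2: fire t3:  (P0=3, P1=2, P2=1, P3=0, P4=5) → (P0=5, P1=1, P2=1, P3=0, P4=6)
step 3: fire t3:  (P0=5, P1=1, P2=1, P3=0, P4=6) → (P0=7, P1=0, P2=1, P3=0, P4=7)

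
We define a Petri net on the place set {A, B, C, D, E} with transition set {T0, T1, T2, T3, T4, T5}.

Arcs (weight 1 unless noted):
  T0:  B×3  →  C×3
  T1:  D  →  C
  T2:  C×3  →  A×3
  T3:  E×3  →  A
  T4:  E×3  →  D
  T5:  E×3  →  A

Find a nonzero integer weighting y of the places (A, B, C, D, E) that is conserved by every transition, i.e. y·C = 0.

y = (A:3, B:3, C:3, D:3, E:1)

Incidence matrix C (rows=places, cols=transitions):
       T0   T1   T2   T3   T4   T5
    A   0    0    3    1    0    1
    B  -3    0    0    0    0    0
    C   3    1   -3    0    0    0
    D   0   -1    0    0    1    0
    E   0    0    0   -3   -3   -3

Candidate y = [3, 3, 3, 3, 1]; check y·C column-wise:
  col T0: 3·0 + 3·-3 + 3·3 + 3·0 + 1·0 = 0
  col T1: 3·0 + 3·0 + 3·1 + 3·-1 + 1·0 = 0
  col T2: 3·3 + 3·0 + 3·-3 + 3·0 + 1·0 = 0
  col T3: 3·1 + 3·0 + 3·0 + 3·0 + 1·-3 = 0
  col T4: 3·0 + 3·0 + 3·0 + 3·1 + 1·-3 = 0
  col T5: 3·1 + 3·0 + 3·0 + 3·0 + 1·-3 = 0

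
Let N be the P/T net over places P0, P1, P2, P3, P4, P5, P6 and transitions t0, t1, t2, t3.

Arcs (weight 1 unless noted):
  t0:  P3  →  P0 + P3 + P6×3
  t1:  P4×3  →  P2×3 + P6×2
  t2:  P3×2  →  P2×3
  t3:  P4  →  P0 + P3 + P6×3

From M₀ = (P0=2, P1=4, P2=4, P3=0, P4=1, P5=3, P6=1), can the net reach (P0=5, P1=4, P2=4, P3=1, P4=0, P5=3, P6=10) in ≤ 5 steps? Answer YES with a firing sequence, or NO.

YES — reachable via ⟨t3, t0, t0⟩ (3 firings)

step 1: fire t3:  (P0=2, P1=4, P2=4, P3=0, P4=1, P5=3, P6=1) → (P0=3, P1=4, P2=4, P3=1, P4=0, P5=3, P6=4)
step 2: fire t0:  (P0=3, P1=4, P2=4, P3=1, P4=0, P5=3, P6=4) → (P0=4, P1=4, P2=4, P3=1, P4=0, P5=3, P6=7)
step 3: fire t0:  (P0=4, P1=4, P2=4, P3=1, P4=0, P5=3, P6=7) → (P0=5, P1=4, P2=4, P3=1, P4=0, P5=3, P6=10)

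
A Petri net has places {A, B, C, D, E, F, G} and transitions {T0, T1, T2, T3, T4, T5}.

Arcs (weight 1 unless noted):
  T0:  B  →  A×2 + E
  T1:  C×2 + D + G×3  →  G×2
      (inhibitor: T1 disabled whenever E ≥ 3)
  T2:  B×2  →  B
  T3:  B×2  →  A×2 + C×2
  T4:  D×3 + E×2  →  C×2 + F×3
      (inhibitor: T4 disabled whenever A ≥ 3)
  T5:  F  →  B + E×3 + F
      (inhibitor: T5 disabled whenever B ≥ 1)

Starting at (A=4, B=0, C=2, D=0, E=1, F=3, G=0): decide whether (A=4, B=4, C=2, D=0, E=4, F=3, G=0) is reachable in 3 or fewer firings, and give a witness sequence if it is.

NO — not reachable within 3 firings

depth 0: 1 marking
depth 1: 2 markings reached so far
depth 2: 3 markings reached so far
depth 3: 4 markings reached so far
target is not among the 4 markings reachable within 3 steps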